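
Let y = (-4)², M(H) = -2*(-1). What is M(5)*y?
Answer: 32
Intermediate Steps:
M(H) = 2
y = 16
M(5)*y = 2*16 = 32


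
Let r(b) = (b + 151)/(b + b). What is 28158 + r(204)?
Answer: 11488819/408 ≈ 28159.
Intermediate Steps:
r(b) = (151 + b)/(2*b) (r(b) = (151 + b)/((2*b)) = (151 + b)*(1/(2*b)) = (151 + b)/(2*b))
28158 + r(204) = 28158 + (1/2)*(151 + 204)/204 = 28158 + (1/2)*(1/204)*355 = 28158 + 355/408 = 11488819/408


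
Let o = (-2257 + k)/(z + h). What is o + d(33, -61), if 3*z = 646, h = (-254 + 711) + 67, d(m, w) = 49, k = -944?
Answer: 99079/2218 ≈ 44.670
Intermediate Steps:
h = 524 (h = 457 + 67 = 524)
z = 646/3 (z = (1/3)*646 = 646/3 ≈ 215.33)
o = -9603/2218 (o = (-2257 - 944)/(646/3 + 524) = -3201/2218/3 = -3201*3/2218 = -9603/2218 ≈ -4.3296)
o + d(33, -61) = -9603/2218 + 49 = 99079/2218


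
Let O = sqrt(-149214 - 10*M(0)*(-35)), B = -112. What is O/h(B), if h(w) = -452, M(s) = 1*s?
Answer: -I*sqrt(149214)/452 ≈ -0.85461*I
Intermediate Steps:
M(s) = s
O = I*sqrt(149214) (O = sqrt(-149214 - 10*0*(-35)) = sqrt(-149214 + 0*(-35)) = sqrt(-149214 + 0) = sqrt(-149214) = I*sqrt(149214) ≈ 386.28*I)
O/h(B) = (I*sqrt(149214))/(-452) = (I*sqrt(149214))*(-1/452) = -I*sqrt(149214)/452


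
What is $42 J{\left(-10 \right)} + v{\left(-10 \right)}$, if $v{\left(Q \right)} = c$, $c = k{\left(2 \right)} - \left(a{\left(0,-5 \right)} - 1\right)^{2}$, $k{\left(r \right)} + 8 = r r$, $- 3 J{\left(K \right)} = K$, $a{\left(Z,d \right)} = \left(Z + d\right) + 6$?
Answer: $136$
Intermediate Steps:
$a{\left(Z,d \right)} = 6 + Z + d$
$J{\left(K \right)} = - \frac{K}{3}$
$k{\left(r \right)} = -8 + r^{2}$ ($k{\left(r \right)} = -8 + r r = -8 + r^{2}$)
$c = -4$ ($c = \left(-8 + 2^{2}\right) - \left(\left(6 + 0 - 5\right) - 1\right)^{2} = \left(-8 + 4\right) - \left(1 - 1\right)^{2} = -4 - 0^{2} = -4 - 0 = -4 + 0 = -4$)
$v{\left(Q \right)} = -4$
$42 J{\left(-10 \right)} + v{\left(-10 \right)} = 42 \left(\left(- \frac{1}{3}\right) \left(-10\right)\right) - 4 = 42 \cdot \frac{10}{3} - 4 = 140 - 4 = 136$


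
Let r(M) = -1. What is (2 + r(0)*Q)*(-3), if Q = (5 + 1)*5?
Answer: 84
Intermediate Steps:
Q = 30 (Q = 6*5 = 30)
(2 + r(0)*Q)*(-3) = (2 - 1*30)*(-3) = (2 - 30)*(-3) = -28*(-3) = 84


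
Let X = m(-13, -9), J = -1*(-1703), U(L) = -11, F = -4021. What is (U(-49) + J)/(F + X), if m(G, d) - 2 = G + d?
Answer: -188/449 ≈ -0.41871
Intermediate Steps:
J = 1703
m(G, d) = 2 + G + d (m(G, d) = 2 + (G + d) = 2 + G + d)
X = -20 (X = 2 - 13 - 9 = -20)
(U(-49) + J)/(F + X) = (-11 + 1703)/(-4021 - 20) = 1692/(-4041) = 1692*(-1/4041) = -188/449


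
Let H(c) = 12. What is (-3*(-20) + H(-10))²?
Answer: 5184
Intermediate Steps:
(-3*(-20) + H(-10))² = (-3*(-20) + 12)² = (60 + 12)² = 72² = 5184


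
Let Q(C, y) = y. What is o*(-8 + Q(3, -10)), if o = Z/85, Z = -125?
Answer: 450/17 ≈ 26.471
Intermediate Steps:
o = -25/17 (o = -125/85 = -125*1/85 = -25/17 ≈ -1.4706)
o*(-8 + Q(3, -10)) = -25*(-8 - 10)/17 = -25/17*(-18) = 450/17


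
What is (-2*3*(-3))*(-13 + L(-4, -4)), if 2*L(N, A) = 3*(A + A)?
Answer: -450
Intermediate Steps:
L(N, A) = 3*A (L(N, A) = (3*(A + A))/2 = (3*(2*A))/2 = (6*A)/2 = 3*A)
(-2*3*(-3))*(-13 + L(-4, -4)) = (-2*3*(-3))*(-13 + 3*(-4)) = (-6*(-3))*(-13 - 12) = 18*(-25) = -450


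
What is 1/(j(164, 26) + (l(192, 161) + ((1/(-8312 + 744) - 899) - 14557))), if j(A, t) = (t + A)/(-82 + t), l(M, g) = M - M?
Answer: -52976/818976803 ≈ -6.4686e-5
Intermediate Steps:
l(M, g) = 0
j(A, t) = (A + t)/(-82 + t)
1/(j(164, 26) + (l(192, 161) + ((1/(-8312 + 744) - 899) - 14557))) = 1/((164 + 26)/(-82 + 26) + (0 + ((1/(-8312 + 744) - 899) - 14557))) = 1/(190/(-56) + (0 + ((1/(-7568) - 899) - 14557))) = 1/(-1/56*190 + (0 + ((-1/7568 - 899) - 14557))) = 1/(-95/28 + (0 + (-6803633/7568 - 14557))) = 1/(-95/28 + (0 - 116971009/7568)) = 1/(-95/28 - 116971009/7568) = 1/(-818976803/52976) = -52976/818976803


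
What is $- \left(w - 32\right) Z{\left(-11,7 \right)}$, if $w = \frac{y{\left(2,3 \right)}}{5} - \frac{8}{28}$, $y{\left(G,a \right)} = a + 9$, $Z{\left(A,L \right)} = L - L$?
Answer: $0$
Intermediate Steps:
$Z{\left(A,L \right)} = 0$
$y{\left(G,a \right)} = 9 + a$
$w = \frac{74}{35}$ ($w = \frac{9 + 3}{5} - \frac{8}{28} = 12 \cdot \frac{1}{5} - \frac{2}{7} = \frac{12}{5} - \frac{2}{7} = \frac{74}{35} \approx 2.1143$)
$- \left(w - 32\right) Z{\left(-11,7 \right)} = - \left(\frac{74}{35} - 32\right) 0 = - \frac{\left(-1046\right) 0}{35} = \left(-1\right) 0 = 0$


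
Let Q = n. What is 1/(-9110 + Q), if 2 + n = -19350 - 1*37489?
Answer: -1/65951 ≈ -1.5163e-5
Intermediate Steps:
n = -56841 (n = -2 + (-19350 - 1*37489) = -2 + (-19350 - 37489) = -2 - 56839 = -56841)
Q = -56841
1/(-9110 + Q) = 1/(-9110 - 56841) = 1/(-65951) = -1/65951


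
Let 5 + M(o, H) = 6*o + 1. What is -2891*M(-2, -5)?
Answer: 46256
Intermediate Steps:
M(o, H) = -4 + 6*o (M(o, H) = -5 + (6*o + 1) = -5 + (1 + 6*o) = -4 + 6*o)
-2891*M(-2, -5) = -2891*(-4 + 6*(-2)) = -2891*(-4 - 12) = -2891*(-16) = 46256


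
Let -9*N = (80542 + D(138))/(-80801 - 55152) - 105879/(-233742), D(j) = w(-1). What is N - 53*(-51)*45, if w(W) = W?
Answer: 11595925610090275/95333778378 ≈ 1.2164e+5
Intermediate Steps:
D(j) = -1
N = 1477082245/95333778378 (N = -((80542 - 1)/(-80801 - 55152) - 105879/(-233742))/9 = -(80541/(-135953) - 105879*(-1/233742))/9 = -(80541*(-1/135953) + 35293/77914)/9 = -(-80541/135953 + 35293/77914)/9 = -⅑*(-1477082245/10592642042) = 1477082245/95333778378 ≈ 0.015494)
N - 53*(-51)*45 = 1477082245/95333778378 - 53*(-51)*45 = 1477082245/95333778378 + 2703*45 = 1477082245/95333778378 + 121635 = 11595925610090275/95333778378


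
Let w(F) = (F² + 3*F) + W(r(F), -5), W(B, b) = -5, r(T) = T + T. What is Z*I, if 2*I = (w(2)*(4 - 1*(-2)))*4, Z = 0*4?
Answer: 0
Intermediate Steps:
r(T) = 2*T
w(F) = -5 + F² + 3*F (w(F) = (F² + 3*F) - 5 = -5 + F² + 3*F)
Z = 0
I = 60 (I = (((-5 + 2² + 3*2)*(4 - 1*(-2)))*4)/2 = (((-5 + 4 + 6)*(4 + 2))*4)/2 = ((5*6)*4)/2 = (30*4)/2 = (½)*120 = 60)
Z*I = 0*60 = 0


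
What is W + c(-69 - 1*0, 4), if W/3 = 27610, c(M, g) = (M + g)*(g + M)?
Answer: 87055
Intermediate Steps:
c(M, g) = (M + g)**2 (c(M, g) = (M + g)*(M + g) = (M + g)**2)
W = 82830 (W = 3*27610 = 82830)
W + c(-69 - 1*0, 4) = 82830 + ((-69 - 1*0) + 4)**2 = 82830 + ((-69 + 0) + 4)**2 = 82830 + (-69 + 4)**2 = 82830 + (-65)**2 = 82830 + 4225 = 87055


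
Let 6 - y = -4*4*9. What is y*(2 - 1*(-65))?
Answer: 10050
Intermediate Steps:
y = 150 (y = 6 - (-4*4)*9 = 6 - (-16)*9 = 6 - 1*(-144) = 6 + 144 = 150)
y*(2 - 1*(-65)) = 150*(2 - 1*(-65)) = 150*(2 + 65) = 150*67 = 10050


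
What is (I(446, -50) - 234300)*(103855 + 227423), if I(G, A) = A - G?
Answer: -77782749288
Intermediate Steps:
(I(446, -50) - 234300)*(103855 + 227423) = ((-50 - 1*446) - 234300)*(103855 + 227423) = ((-50 - 446) - 234300)*331278 = (-496 - 234300)*331278 = -234796*331278 = -77782749288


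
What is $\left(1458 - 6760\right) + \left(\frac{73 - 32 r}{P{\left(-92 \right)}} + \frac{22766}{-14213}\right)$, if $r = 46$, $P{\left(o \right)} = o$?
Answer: $- \frac{6915084477}{1307596} \approx -5288.4$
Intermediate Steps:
$\left(1458 - 6760\right) + \left(\frac{73 - 32 r}{P{\left(-92 \right)}} + \frac{22766}{-14213}\right) = \left(1458 - 6760\right) + \left(\frac{73 - 1472}{-92} + \frac{22766}{-14213}\right) = \left(1458 - 6760\right) + \left(\left(73 - 1472\right) \left(- \frac{1}{92}\right) + 22766 \left(- \frac{1}{14213}\right)\right) = -5302 - - \frac{17789515}{1307596} = -5302 + \left(\frac{1399}{92} - \frac{22766}{14213}\right) = -5302 + \frac{17789515}{1307596} = - \frac{6915084477}{1307596}$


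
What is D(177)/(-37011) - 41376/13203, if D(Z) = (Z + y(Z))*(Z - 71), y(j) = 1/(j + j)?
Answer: -11662895639/3203413083 ≈ -3.6408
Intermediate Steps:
y(j) = 1/(2*j)
D(Z) = (-71 + Z)*(Z + 1/(2*Z)) (D(Z) = (Z + 1/(2*Z))*(Z - 71) = (Z + 1/(2*Z))*(-71 + Z) = (-71 + Z)*(Z + 1/(2*Z)))
D(177)/(-37011) - 41376/13203 = (½ + 177² - 71*177 - 71/2/177)/(-37011) - 41376/13203 = (½ + 31329 - 12567 - 71/2*1/177)*(-1/37011) - 41376*1/13203 = (½ + 31329 - 12567 - 71/354)*(-1/37011) - 13792/4401 = (3320927/177)*(-1/37011) - 13792/4401 = -3320927/6550947 - 13792/4401 = -11662895639/3203413083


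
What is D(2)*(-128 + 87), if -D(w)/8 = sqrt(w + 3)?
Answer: 328*sqrt(5) ≈ 733.43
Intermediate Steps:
D(w) = -8*sqrt(3 + w) (D(w) = -8*sqrt(w + 3) = -8*sqrt(3 + w))
D(2)*(-128 + 87) = (-8*sqrt(3 + 2))*(-128 + 87) = -8*sqrt(5)*(-41) = 328*sqrt(5)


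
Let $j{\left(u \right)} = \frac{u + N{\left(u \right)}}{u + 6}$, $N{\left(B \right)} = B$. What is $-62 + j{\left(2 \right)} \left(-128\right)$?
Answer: $-126$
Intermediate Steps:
$j{\left(u \right)} = \frac{2 u}{6 + u}$ ($j{\left(u \right)} = \frac{u + u}{u + 6} = \frac{2 u}{6 + u}$)
$-62 + j{\left(2 \right)} \left(-128\right) = -62 + 2 \cdot 2 \frac{1}{6 + 2} \left(-128\right) = -62 + 2 \cdot 2 \cdot \frac{1}{8} \left(-128\right) = -62 + \frac{1}{2} \left(-128\right) = -62 - 64 = -126$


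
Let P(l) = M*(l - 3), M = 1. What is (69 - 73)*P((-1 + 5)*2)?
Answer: -20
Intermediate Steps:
P(l) = -3 + l (P(l) = 1*(l - 3) = 1*(-3 + l) = -3 + l)
(69 - 73)*P((-1 + 5)*2) = (69 - 73)*(-3 + (-1 + 5)*2) = -4*(-3 + 4*2) = -4*(-3 + 8) = -4*5 = -20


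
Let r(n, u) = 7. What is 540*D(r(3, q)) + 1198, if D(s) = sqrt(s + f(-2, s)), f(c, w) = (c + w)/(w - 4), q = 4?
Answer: 1198 + 180*sqrt(78) ≈ 2787.7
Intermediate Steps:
f(c, w) = (c + w)/(-4 + w)
D(s) = sqrt(s + (-2 + s)/(-4 + s))
540*D(r(3, q)) + 1198 = 540*sqrt((-2 + 7 + 7*(-4 + 7))/(-4 + 7)) + 1198 = 540*sqrt((-2 + 7 + 7*3)/3) + 1198 = 540*sqrt((-2 + 7 + 21)/3) + 1198 = 540*sqrt((1/3)*26) + 1198 = 540*sqrt(26/3) + 1198 = 540*(sqrt(78)/3) + 1198 = 180*sqrt(78) + 1198 = 1198 + 180*sqrt(78)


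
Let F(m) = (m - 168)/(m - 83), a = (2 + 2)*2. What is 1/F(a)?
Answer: 15/32 ≈ 0.46875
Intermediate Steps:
a = 8 (a = 4*2 = 8)
F(m) = (-168 + m)/(-83 + m)
1/F(a) = 1/((-168 + 8)/(-83 + 8)) = 1/(-160/(-75)) = 1/(-1/75*(-160)) = 1/(32/15) = 15/32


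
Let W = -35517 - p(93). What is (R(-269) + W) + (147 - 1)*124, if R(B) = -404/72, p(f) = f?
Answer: -315209/18 ≈ -17512.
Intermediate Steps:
R(B) = -101/18 (R(B) = -404*1/72 = -101/18)
W = -35610 (W = -35517 - 1*93 = -35517 - 93 = -35610)
(R(-269) + W) + (147 - 1)*124 = (-101/18 - 35610) + (147 - 1)*124 = -641081/18 + 146*124 = -641081/18 + 18104 = -315209/18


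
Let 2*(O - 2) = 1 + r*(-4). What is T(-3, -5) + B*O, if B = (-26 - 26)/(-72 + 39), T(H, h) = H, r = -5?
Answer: 551/33 ≈ 16.697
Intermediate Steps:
O = 25/2 (O = 2 + (1 - 5*(-4))/2 = 2 + (1 + 20)/2 = 2 + (½)*21 = 2 + 21/2 = 25/2 ≈ 12.500)
B = 52/33 (B = -52/(-33) = -52*(-1/33) = 52/33 ≈ 1.5758)
T(-3, -5) + B*O = -3 + (52/33)*(25/2) = -3 + 650/33 = 551/33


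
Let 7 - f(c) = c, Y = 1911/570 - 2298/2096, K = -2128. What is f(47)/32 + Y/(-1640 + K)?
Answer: -469152233/375142080 ≈ -1.2506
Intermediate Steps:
Y = 224633/99560 (Y = 1911*(1/570) - 2298*1/2096 = 637/190 - 1149/1048 = 224633/99560 ≈ 2.2563)
f(c) = 7 - c
f(47)/32 + Y/(-1640 + K) = (7 - 1*47)/32 + 224633/(99560*(-1640 - 2128)) = (7 - 47)*(1/32) + (224633/99560)/(-3768) = -40*1/32 + (224633/99560)*(-1/3768) = -5/4 - 224633/375142080 = -469152233/375142080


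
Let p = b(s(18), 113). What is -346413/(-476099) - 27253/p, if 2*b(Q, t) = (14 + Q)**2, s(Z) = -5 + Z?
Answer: -25697717017/347076171 ≈ -74.041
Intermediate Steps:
b(Q, t) = (14 + Q)**2/2
p = 729/2 (p = (14 + (-5 + 18))**2/2 = (14 + 13)**2/2 = (1/2)*27**2 = (1/2)*729 = 729/2 ≈ 364.50)
-346413/(-476099) - 27253/p = -346413/(-476099) - 27253/729/2 = -346413*(-1/476099) - 27253*2/729 = 346413/476099 - 54506/729 = -25697717017/347076171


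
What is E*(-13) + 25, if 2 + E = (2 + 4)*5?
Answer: -339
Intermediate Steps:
E = 28 (E = -2 + (2 + 4)*5 = -2 + 6*5 = -2 + 30 = 28)
E*(-13) + 25 = 28*(-13) + 25 = -364 + 25 = -339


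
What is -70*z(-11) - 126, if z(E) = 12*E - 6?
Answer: 9534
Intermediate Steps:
z(E) = -6 + 12*E
-70*z(-11) - 126 = -70*(-6 + 12*(-11)) - 126 = -70*(-6 - 132) - 126 = -70*(-138) - 126 = 9660 - 126 = 9534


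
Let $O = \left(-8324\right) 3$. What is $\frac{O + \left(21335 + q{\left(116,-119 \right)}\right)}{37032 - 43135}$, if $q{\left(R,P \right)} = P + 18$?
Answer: $\frac{3738}{6103} \approx 0.61249$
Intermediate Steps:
$O = -24972$
$q{\left(R,P \right)} = 18 + P$
$\frac{O + \left(21335 + q{\left(116,-119 \right)}\right)}{37032 - 43135} = \frac{-24972 + \left(21335 + \left(18 - 119\right)\right)}{37032 - 43135} = \frac{-24972 + \left(21335 - 101\right)}{-6103} = \left(-24972 + 21234\right) \left(- \frac{1}{6103}\right) = \left(-3738\right) \left(- \frac{1}{6103}\right) = \frac{3738}{6103}$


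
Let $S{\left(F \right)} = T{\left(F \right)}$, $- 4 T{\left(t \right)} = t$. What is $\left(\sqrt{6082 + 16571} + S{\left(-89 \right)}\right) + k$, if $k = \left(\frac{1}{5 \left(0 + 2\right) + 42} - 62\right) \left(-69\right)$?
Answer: $\frac{55886}{13} + 3 \sqrt{2517} \approx 4449.4$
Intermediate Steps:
$T{\left(t \right)} = - \frac{t}{4}$
$S{\left(F \right)} = - \frac{F}{4}$
$k = \frac{222387}{52}$ ($k = \left(\frac{1}{5 \cdot 2 + 42} - 62\right) \left(-69\right) = \left(\frac{1}{10 + 42} - 62\right) \left(-69\right) = \left(\frac{1}{52} - 62\right) \left(-69\right) = \left(- \frac{3223}{52}\right) \left(-69\right) = \frac{222387}{52} \approx 4276.7$)
$\left(\sqrt{6082 + 16571} + S{\left(-89 \right)}\right) + k = \left(\sqrt{6082 + 16571} - - \frac{89}{4}\right) + \frac{222387}{52} = \left(\sqrt{22653} + \frac{89}{4}\right) + \frac{222387}{52} = \left(3 \sqrt{2517} + \frac{89}{4}\right) + \frac{222387}{52} = \left(\frac{89}{4} + 3 \sqrt{2517}\right) + \frac{222387}{52} = \frac{55886}{13} + 3 \sqrt{2517}$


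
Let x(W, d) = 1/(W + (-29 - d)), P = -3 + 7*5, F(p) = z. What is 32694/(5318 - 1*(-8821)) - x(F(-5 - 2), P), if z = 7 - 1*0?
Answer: 197735/84834 ≈ 2.3308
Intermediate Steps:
z = 7 (z = 7 + 0 = 7)
F(p) = 7
P = 32 (P = -3 + 35 = 32)
x(W, d) = 1/(-29 + W - d)
32694/(5318 - 1*(-8821)) - x(F(-5 - 2), P) = 32694/(5318 - 1*(-8821)) - (-1)/(29 + 32 - 1*7) = 32694/(5318 + 8821) - (-1)/(29 + 32 - 7) = 32694/14139 - (-1)/54 = 32694*(1/14139) - (-1)/54 = 10898/4713 - 1*(-1/54) = 10898/4713 + 1/54 = 197735/84834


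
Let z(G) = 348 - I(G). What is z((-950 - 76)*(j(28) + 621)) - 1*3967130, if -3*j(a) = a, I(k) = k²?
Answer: -393848071682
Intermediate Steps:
j(a) = -a/3
z(G) = 348 - G²
z((-950 - 76)*(j(28) + 621)) - 1*3967130 = (348 - ((-950 - 76)*(-⅓*28 + 621))²) - 1*3967130 = (348 - (-1026*(-28/3 + 621))²) - 3967130 = (348 - (-1026*1835/3)²) - 3967130 = (348 - 1*(-627570)²) - 3967130 = (348 - 1*393844104900) - 3967130 = (348 - 393844104900) - 3967130 = -393844104552 - 3967130 = -393848071682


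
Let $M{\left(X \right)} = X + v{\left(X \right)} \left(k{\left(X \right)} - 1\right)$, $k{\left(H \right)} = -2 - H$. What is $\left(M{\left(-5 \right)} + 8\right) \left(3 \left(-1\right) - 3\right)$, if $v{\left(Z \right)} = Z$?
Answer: $42$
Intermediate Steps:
$M{\left(X \right)} = X + X \left(-3 - X\right)$ ($M{\left(X \right)} = X + X \left(\left(-2 - X\right) - 1\right) = X + X \left(-3 - X\right)$)
$\left(M{\left(-5 \right)} + 8\right) \left(3 \left(-1\right) - 3\right) = \left(\left(-1\right) \left(-5\right) \left(2 - 5\right) + 8\right) \left(3 \left(-1\right) - 3\right) = \left(\left(-1\right) \left(-5\right) \left(-3\right) + 8\right) \left(-3 - 3\right) = \left(-15 + 8\right) \left(-6\right) = \left(-7\right) \left(-6\right) = 42$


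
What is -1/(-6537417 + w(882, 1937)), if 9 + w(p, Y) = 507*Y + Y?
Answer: 1/5553430 ≈ 1.8007e-7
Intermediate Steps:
w(p, Y) = -9 + 508*Y (w(p, Y) = -9 + (507*Y + Y) = -9 + 508*Y)
-1/(-6537417 + w(882, 1937)) = -1/(-6537417 + (-9 + 508*1937)) = -1/(-6537417 + (-9 + 983996)) = -1/(-6537417 + 983987) = -1/(-5553430) = -1*(-1/5553430) = 1/5553430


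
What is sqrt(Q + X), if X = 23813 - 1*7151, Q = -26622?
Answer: 2*I*sqrt(2490) ≈ 99.8*I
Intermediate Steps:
X = 16662 (X = 23813 - 7151 = 16662)
sqrt(Q + X) = sqrt(-26622 + 16662) = sqrt(-9960) = 2*I*sqrt(2490)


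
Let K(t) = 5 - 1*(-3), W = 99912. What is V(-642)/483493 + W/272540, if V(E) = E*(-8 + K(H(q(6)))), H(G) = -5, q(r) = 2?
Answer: 24978/68135 ≈ 0.36660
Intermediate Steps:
K(t) = 8 (K(t) = 5 + 3 = 8)
V(E) = 0 (V(E) = E*(-8 + 8) = E*0 = 0)
V(-642)/483493 + W/272540 = 0/483493 + 99912/272540 = 0*(1/483493) + 99912*(1/272540) = 0 + 24978/68135 = 24978/68135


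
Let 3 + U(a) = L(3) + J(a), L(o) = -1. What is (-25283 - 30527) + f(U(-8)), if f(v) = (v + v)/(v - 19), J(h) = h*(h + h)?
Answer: -5859802/105 ≈ -55808.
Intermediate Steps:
J(h) = 2*h² (J(h) = h*(2*h) = 2*h²)
U(a) = -4 + 2*a² (U(a) = -3 + (-1 + 2*a²) = -4 + 2*a²)
f(v) = 2*v/(-19 + v) (f(v) = (2*v)/(-19 + v) = 2*v/(-19 + v))
(-25283 - 30527) + f(U(-8)) = (-25283 - 30527) + 2*(-4 + 2*(-8)²)/(-19 + (-4 + 2*(-8)²)) = -55810 + 2*(-4 + 2*64)/(-19 + (-4 + 2*64)) = -55810 + 2*(-4 + 128)/(-19 + (-4 + 128)) = -55810 + 2*124/(-19 + 124) = -55810 + 2*124/105 = -55810 + 2*124*(1/105) = -55810 + 248/105 = -5859802/105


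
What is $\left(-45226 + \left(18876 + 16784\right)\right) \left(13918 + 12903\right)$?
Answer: $-256569686$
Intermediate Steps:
$\left(-45226 + \left(18876 + 16784\right)\right) \left(13918 + 12903\right) = \left(-45226 + 35660\right) 26821 = \left(-9566\right) 26821 = -256569686$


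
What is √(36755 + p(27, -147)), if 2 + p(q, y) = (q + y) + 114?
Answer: 3*√4083 ≈ 191.70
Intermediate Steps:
p(q, y) = 112 + q + y (p(q, y) = -2 + ((q + y) + 114) = -2 + (114 + q + y) = 112 + q + y)
√(36755 + p(27, -147)) = √(36755 + (112 + 27 - 147)) = √(36755 - 8) = √36747 = 3*√4083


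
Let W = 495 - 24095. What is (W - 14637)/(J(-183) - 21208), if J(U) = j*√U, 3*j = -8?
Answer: 304098861/168667712 - 38237*I*√183/168667712 ≈ 1.8029 - 0.0030667*I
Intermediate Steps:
j = -8/3 (j = (⅓)*(-8) = -8/3 ≈ -2.6667)
W = -23600
J(U) = -8*√U/3
(W - 14637)/(J(-183) - 21208) = (-23600 - 14637)/(-8*I*√183/3 - 21208) = -38237/(-8*I*√183/3 - 21208) = -38237/(-21208 - 8*I*√183/3)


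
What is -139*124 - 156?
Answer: -17392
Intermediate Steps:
-139*124 - 156 = -17236 - 156 = -17392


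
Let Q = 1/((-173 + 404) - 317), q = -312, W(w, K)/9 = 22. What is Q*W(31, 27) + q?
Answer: -13515/43 ≈ -314.30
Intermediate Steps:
W(w, K) = 198 (W(w, K) = 9*22 = 198)
Q = -1/86 (Q = 1/(231 - 317) = 1/(-86) = -1/86 ≈ -0.011628)
Q*W(31, 27) + q = -1/86*198 - 312 = -99/43 - 312 = -13515/43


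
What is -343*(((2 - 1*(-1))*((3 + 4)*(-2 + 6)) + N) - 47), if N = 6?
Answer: -14749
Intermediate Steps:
-343*(((2 - 1*(-1))*((3 + 4)*(-2 + 6)) + N) - 47) = -343*(((2 - 1*(-1))*((3 + 4)*(-2 + 6)) + 6) - 47) = -343*(((2 + 1)*(7*4) + 6) - 47) = -343*((3*28 + 6) - 47) = -343*((84 + 6) - 47) = -343*(90 - 47) = -343*43 = -14749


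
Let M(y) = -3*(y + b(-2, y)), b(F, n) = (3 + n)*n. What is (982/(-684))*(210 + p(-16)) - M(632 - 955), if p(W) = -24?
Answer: 17604106/57 ≈ 3.0884e+5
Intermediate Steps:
b(F, n) = n*(3 + n)
M(y) = -3*y - 3*y*(3 + y) (M(y) = -3*(y + y*(3 + y)) = -3*y - 3*y*(3 + y))
(982/(-684))*(210 + p(-16)) - M(632 - 955) = (982/(-684))*(210 - 24) - 3*(632 - 955)*(-4 - (632 - 955)) = (982*(-1/684))*186 - 3*(-323)*(-4 - 1*(-323)) = -491/342*186 - 3*(-323)*(-4 + 323) = -15221/57 - 3*(-323)*319 = -15221/57 - 1*(-309111) = -15221/57 + 309111 = 17604106/57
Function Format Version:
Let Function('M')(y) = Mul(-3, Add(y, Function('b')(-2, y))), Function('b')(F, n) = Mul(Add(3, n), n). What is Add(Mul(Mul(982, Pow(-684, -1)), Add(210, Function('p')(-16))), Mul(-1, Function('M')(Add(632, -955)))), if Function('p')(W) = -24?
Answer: Rational(17604106, 57) ≈ 3.0884e+5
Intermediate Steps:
Function('b')(F, n) = Mul(n, Add(3, n))
Function('M')(y) = Add(Mul(-3, y), Mul(-3, y, Add(3, y))) (Function('M')(y) = Mul(-3, Add(y, Mul(y, Add(3, y)))) = Add(Mul(-3, y), Mul(-3, y, Add(3, y))))
Add(Mul(Mul(982, Pow(-684, -1)), Add(210, Function('p')(-16))), Mul(-1, Function('M')(Add(632, -955)))) = Add(Mul(Mul(982, Pow(-684, -1)), Add(210, -24)), Mul(-1, Mul(3, Add(632, -955), Add(-4, Mul(-1, Add(632, -955)))))) = Add(Mul(Mul(982, Rational(-1, 684)), 186), Mul(-1, Mul(3, -323, Add(-4, Mul(-1, -323))))) = Add(Mul(Rational(-491, 342), 186), Mul(-1, Mul(3, -323, Add(-4, 323)))) = Add(Rational(-15221, 57), Mul(-1, Mul(3, -323, 319))) = Add(Rational(-15221, 57), Mul(-1, -309111)) = Add(Rational(-15221, 57), 309111) = Rational(17604106, 57)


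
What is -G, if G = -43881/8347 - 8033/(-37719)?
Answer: 1588095988/314840493 ≈ 5.0441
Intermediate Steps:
G = -1588095988/314840493 (G = -43881*1/8347 - 8033*(-1/37719) = -43881/8347 + 8033/37719 = -1588095988/314840493 ≈ -5.0441)
-G = -1*(-1588095988/314840493) = 1588095988/314840493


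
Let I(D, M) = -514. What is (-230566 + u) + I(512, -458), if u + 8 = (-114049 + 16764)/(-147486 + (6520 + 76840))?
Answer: -14818651803/64126 ≈ -2.3109e+5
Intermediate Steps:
u = -415723/64126 (u = -8 + (-114049 + 16764)/(-147486 + (6520 + 76840)) = -8 - 97285/(-147486 + 83360) = -8 - 97285/(-64126) = -8 - 97285*(-1/64126) = -8 + 97285/64126 = -415723/64126 ≈ -6.4829)
(-230566 + u) + I(512, -458) = (-230566 - 415723/64126) - 514 = -14785691039/64126 - 514 = -14818651803/64126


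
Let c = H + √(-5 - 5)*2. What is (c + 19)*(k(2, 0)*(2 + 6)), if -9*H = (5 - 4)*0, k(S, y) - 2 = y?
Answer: 304 + 32*I*√10 ≈ 304.0 + 101.19*I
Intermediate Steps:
k(S, y) = 2 + y
H = 0 (H = -(5 - 4)*0/9 = -0/9 = -⅑*0 = 0)
c = 2*I*√10 (c = 0 + √(-5 - 5)*2 = 0 + √(-10)*2 = 0 + (I*√10)*2 = 0 + 2*I*√10 = 2*I*√10 ≈ 6.3246*I)
(c + 19)*(k(2, 0)*(2 + 6)) = (2*I*√10 + 19)*((2 + 0)*(2 + 6)) = (19 + 2*I*√10)*(2*8) = (19 + 2*I*√10)*16 = 304 + 32*I*√10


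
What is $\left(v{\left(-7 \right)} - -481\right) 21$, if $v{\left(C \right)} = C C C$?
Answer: $2898$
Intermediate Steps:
$v{\left(C \right)} = C^{3}$ ($v{\left(C \right)} = C^{2} C = C^{3}$)
$\left(v{\left(-7 \right)} - -481\right) 21 = \left(\left(-7\right)^{3} - -481\right) 21 = \left(-343 + 481\right) 21 = 138 \cdot 21 = 2898$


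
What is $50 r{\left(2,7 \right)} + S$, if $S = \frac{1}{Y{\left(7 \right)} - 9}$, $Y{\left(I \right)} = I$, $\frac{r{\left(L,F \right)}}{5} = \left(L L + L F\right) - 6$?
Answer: $\frac{5999}{2} \approx 2999.5$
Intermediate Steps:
$r{\left(L,F \right)} = -30 + 5 L^{2} + 5 F L$ ($r{\left(L,F \right)} = 5 \left(\left(L L + L F\right) - 6\right) = 5 \left(\left(L^{2} + F L\right) - 6\right) = 5 \left(-6 + L^{2} + F L\right) = -30 + 5 L^{2} + 5 F L$)
$S = - \frac{1}{2}$ ($S = \frac{1}{7 - 9} = \frac{1}{-2} = - \frac{1}{2} \approx -0.5$)
$50 r{\left(2,7 \right)} + S = 50 \left(-30 + 5 \cdot 2^{2} + 5 \cdot 7 \cdot 2\right) - \frac{1}{2} = 50 \left(-30 + 5 \cdot 4 + 70\right) - \frac{1}{2} = 50 \left(-30 + 20 + 70\right) - \frac{1}{2} = 50 \cdot 60 - \frac{1}{2} = 3000 - \frac{1}{2} = \frac{5999}{2}$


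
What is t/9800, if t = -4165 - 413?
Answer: -327/700 ≈ -0.46714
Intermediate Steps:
t = -4578
t/9800 = -4578/9800 = -4578*1/9800 = -327/700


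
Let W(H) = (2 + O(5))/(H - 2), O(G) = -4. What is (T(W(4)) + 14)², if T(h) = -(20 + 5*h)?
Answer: 1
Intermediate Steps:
W(H) = -2/(-2 + H) (W(H) = (2 - 4)/(H - 2) = -2/(-2 + H))
T(h) = -20 - 5*h (T(h) = -(20 + 5*h) = -5*(4 + h) = -20 - 5*h)
(T(W(4)) + 14)² = ((-20 - (-10)/(-2 + 4)) + 14)² = ((-20 - (-10)/2) + 14)² = ((-20 - 5*(-1)) + 14)² = ((-20 + 5) + 14)² = (-15 + 14)² = (-1)² = 1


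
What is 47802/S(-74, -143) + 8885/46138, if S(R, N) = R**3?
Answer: 348731641/4674056228 ≈ 0.074610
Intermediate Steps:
47802/S(-74, -143) + 8885/46138 = 47802/((-74)**3) + 8885/46138 = 47802/(-405224) + 8885*(1/46138) = 47802*(-1/405224) + 8885/46138 = -23901/202612 + 8885/46138 = 348731641/4674056228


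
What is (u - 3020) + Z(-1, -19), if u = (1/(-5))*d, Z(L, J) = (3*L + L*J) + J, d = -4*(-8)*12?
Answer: -15499/5 ≈ -3099.8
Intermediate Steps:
d = 384 (d = 32*12 = 384)
Z(L, J) = J + 3*L + J*L (Z(L, J) = (3*L + J*L) + J = J + 3*L + J*L)
u = -384/5 (u = (1/(-5))*384 = (1*(-1/5))*384 = -1/5*384 = -384/5 ≈ -76.800)
(u - 3020) + Z(-1, -19) = (-384/5 - 3020) + (-19 + 3*(-1) - 19*(-1)) = -15484/5 + (-19 - 3 + 19) = -15484/5 - 3 = -15499/5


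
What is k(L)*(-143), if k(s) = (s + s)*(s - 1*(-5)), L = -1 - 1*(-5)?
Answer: -10296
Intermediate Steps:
L = 4 (L = -1 + 5 = 4)
k(s) = 2*s*(5 + s) (k(s) = (2*s)*(s + 5) = (2*s)*(5 + s) = 2*s*(5 + s))
k(L)*(-143) = (2*4*(5 + 4))*(-143) = (2*4*9)*(-143) = 72*(-143) = -10296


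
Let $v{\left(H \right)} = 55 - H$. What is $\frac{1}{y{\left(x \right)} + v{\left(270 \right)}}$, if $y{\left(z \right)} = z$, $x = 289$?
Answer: $\frac{1}{74} \approx 0.013514$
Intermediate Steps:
$\frac{1}{y{\left(x \right)} + v{\left(270 \right)}} = \frac{1}{289 + \left(55 - 270\right)} = \frac{1}{289 - 215} = \frac{1}{74}$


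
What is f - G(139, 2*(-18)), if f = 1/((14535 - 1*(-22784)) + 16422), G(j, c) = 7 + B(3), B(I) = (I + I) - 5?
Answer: -429927/53741 ≈ -8.0000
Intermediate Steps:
B(I) = -5 + 2*I (B(I) = 2*I - 5 = -5 + 2*I)
G(j, c) = 8 (G(j, c) = 7 + (-5 + 2*3) = 7 + (-5 + 6) = 7 + 1 = 8)
f = 1/53741 (f = 1/((14535 + 22784) + 16422) = 1/(37319 + 16422) = 1/53741 ≈ 1.8608e-5)
f - G(139, 2*(-18)) = 1/53741 - 1*8 = 1/53741 - 8 = -429927/53741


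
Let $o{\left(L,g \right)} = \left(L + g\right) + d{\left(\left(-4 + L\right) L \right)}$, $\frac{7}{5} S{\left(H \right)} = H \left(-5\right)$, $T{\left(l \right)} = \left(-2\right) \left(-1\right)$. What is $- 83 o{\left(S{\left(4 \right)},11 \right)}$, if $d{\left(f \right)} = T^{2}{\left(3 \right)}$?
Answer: $- \frac{415}{7} \approx -59.286$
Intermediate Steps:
$T{\left(l \right)} = 2$
$S{\left(H \right)} = - \frac{25 H}{7}$ ($S{\left(H \right)} = \frac{5 H \left(-5\right)}{7} = \frac{5 \left(- 5 H\right)}{7} = - \frac{25 H}{7}$)
$d{\left(f \right)} = 4$ ($d{\left(f \right)} = 2^{2} = 4$)
$o{\left(L,g \right)} = 4 + L + g$ ($o{\left(L,g \right)} = \left(L + g\right) + 4 = 4 + L + g$)
$- 83 o{\left(S{\left(4 \right)},11 \right)} = - 83 \left(4 - \frac{100}{7} + 11\right) = \left(-83\right) \frac{5}{7} = - \frac{415}{7}$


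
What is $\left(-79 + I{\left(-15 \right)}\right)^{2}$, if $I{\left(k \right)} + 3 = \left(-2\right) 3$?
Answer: $7744$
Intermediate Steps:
$I{\left(k \right)} = -9$ ($I{\left(k \right)} = -3 - 6 = -9$)
$\left(-79 + I{\left(-15 \right)}\right)^{2} = \left(-79 - 9\right)^{2} = \left(-88\right)^{2} = 7744$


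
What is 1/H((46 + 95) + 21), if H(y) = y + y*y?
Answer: 1/26406 ≈ 3.7870e-5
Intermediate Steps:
H(y) = y + y**2
1/H((46 + 95) + 21) = 1/(((46 + 95) + 21)*(1 + ((46 + 95) + 21))) = 1/((141 + 21)*(1 + (141 + 21))) = 1/(162*(1 + 162)) = 1/(162*163) = 1/26406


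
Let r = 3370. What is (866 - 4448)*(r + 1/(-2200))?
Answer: -13278472209/1100 ≈ -1.2071e+7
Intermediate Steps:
(866 - 4448)*(r + 1/(-2200)) = (866 - 4448)*(3370 + 1/(-2200)) = -3582*(3370 - 1/2200) = -3582*7413999/2200 = -13278472209/1100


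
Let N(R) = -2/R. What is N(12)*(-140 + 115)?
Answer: 25/6 ≈ 4.1667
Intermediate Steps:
N(12)*(-140 + 115) = (-2/12)*(-140 + 115) = -2*1/12*(-25) = -⅙*(-25) = 25/6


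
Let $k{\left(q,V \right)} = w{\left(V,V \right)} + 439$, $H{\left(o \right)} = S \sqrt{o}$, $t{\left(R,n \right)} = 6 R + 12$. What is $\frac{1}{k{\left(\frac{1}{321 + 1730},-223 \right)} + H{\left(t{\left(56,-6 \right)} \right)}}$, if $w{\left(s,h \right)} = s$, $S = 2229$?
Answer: $- \frac{2}{16008989} + \frac{743 \sqrt{87}}{288161802} \approx 2.3925 \cdot 10^{-5}$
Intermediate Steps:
$t{\left(R,n \right)} = 12 + 6 R$
$H{\left(o \right)} = 2229 \sqrt{o}$
$k{\left(q,V \right)} = 439 + V$ ($k{\left(q,V \right)} = V + 439 = 439 + V$)
$\frac{1}{k{\left(\frac{1}{321 + 1730},-223 \right)} + H{\left(t{\left(56,-6 \right)} \right)}} = \frac{1}{\left(439 - 223\right) + 2229 \sqrt{12 + 6 \cdot 56}} = \frac{1}{216 + 2229 \sqrt{12 + 336}} = \frac{1}{216 + 2229 \sqrt{348}} = \frac{1}{216 + 2229 \cdot 2 \sqrt{87}} = \frac{1}{216 + 4458 \sqrt{87}}$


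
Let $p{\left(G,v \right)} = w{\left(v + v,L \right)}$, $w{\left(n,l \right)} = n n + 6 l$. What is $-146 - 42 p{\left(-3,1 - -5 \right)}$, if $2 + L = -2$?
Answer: $-5186$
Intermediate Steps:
$L = -4$ ($L = -2 - 2 = -4$)
$w{\left(n,l \right)} = n^{2} + 6 l$
$p{\left(G,v \right)} = -24 + 4 v^{2}$ ($p{\left(G,v \right)} = \left(v + v\right)^{2} + 6 \left(-4\right) = \left(2 v\right)^{2} - 24 = 4 v^{2} - 24 = -24 + 4 v^{2}$)
$-146 - 42 p{\left(-3,1 - -5 \right)} = -146 - 42 \left(-24 + 4 \left(1 - -5\right)^{2}\right) = -146 - 42 \left(-24 + 4 \left(1 + 5\right)^{2}\right) = -146 - 42 \left(-24 + 4 \cdot 6^{2}\right) = -146 - 42 \left(-24 + 4 \cdot 36\right) = -146 - 42 \left(-24 + 144\right) = -146 - 5040 = -5186$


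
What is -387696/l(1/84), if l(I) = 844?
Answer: -96924/211 ≈ -459.36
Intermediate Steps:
-387696/l(1/84) = -387696/844 = -387696*1/844 = -96924/211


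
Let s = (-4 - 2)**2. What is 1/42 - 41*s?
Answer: -61991/42 ≈ -1476.0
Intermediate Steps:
s = 36 (s = (-6)**2 = 36)
1/42 - 41*s = 1/42 - 41*36 = 1/42 - 1476 = -61991/42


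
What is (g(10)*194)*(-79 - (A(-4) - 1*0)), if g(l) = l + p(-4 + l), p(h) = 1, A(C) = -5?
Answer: -157916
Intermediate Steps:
g(l) = 1 + l (g(l) = l + 1 = 1 + l)
(g(10)*194)*(-79 - (A(-4) - 1*0)) = ((1 + 10)*194)*(-79 - (-5 - 1*0)) = (11*194)*(-79 - (-5 + 0)) = 2134*(-79 - 1*(-5)) = 2134*(-79 + 5) = 2134*(-74) = -157916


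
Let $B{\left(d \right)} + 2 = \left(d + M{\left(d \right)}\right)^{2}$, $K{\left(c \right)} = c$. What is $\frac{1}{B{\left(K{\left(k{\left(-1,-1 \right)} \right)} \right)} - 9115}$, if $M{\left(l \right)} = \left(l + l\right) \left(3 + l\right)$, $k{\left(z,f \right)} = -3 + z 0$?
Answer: $- \frac{1}{9108} \approx -0.00010979$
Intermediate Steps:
$k{\left(z,f \right)} = -3$ ($k{\left(z,f \right)} = -3 + 0 = -3$)
$M{\left(l \right)} = 2 l \left(3 + l\right)$
$B{\left(d \right)} = -2 + \left(d + 2 d \left(3 + d\right)\right)^{2}$
$\frac{1}{B{\left(K{\left(k{\left(-1,-1 \right)} \right)} \right)} - 9115} = \frac{1}{\left(-2 + \left(-3\right)^{2} \left(7 + 2 \left(-3\right)\right)^{2}\right) - 9115} = \frac{1}{\left(-2 + 9 \left(7 - 6\right)^{2}\right) - 9115} = \frac{1}{\left(-2 + 9 \cdot 1^{2}\right) - 9115} = \frac{1}{\left(-2 + 9 \cdot 1\right) - 9115} = \frac{1}{\left(-2 + 9\right) - 9115} = \frac{1}{7 - 9115} = \frac{1}{-9108} = - \frac{1}{9108}$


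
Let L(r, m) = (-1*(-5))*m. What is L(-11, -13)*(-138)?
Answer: 8970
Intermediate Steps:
L(r, m) = 5*m
L(-11, -13)*(-138) = (5*(-13))*(-138) = -65*(-138) = 8970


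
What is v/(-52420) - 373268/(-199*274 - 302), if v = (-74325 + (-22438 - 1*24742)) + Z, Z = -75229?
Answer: 3794155039/359260470 ≈ 10.561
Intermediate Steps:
v = -196734 (v = (-74325 + (-22438 - 1*24742)) - 75229 = (-74325 + (-22438 - 24742)) - 75229 = (-74325 - 47180) - 75229 = -121505 - 75229 = -196734)
v/(-52420) - 373268/(-199*274 - 302) = -196734/(-52420) - 373268/(-199*274 - 302) = -196734*(-1/52420) - 373268/(-54526 - 302) = 98367/26210 - 373268/(-54828) = 98367/26210 - 373268*(-1/54828) = 98367/26210 + 93317/13707 = 3794155039/359260470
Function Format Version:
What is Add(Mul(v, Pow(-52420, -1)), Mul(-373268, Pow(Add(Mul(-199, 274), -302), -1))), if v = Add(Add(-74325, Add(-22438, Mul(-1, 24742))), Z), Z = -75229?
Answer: Rational(3794155039, 359260470) ≈ 10.561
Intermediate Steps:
v = -196734 (v = Add(Add(-74325, Add(-22438, Mul(-1, 24742))), -75229) = Add(Add(-74325, Add(-22438, -24742)), -75229) = Add(Add(-74325, -47180), -75229) = Add(-121505, -75229) = -196734)
Add(Mul(v, Pow(-52420, -1)), Mul(-373268, Pow(Add(Mul(-199, 274), -302), -1))) = Add(Mul(-196734, Pow(-52420, -1)), Mul(-373268, Pow(Add(Mul(-199, 274), -302), -1))) = Add(Mul(-196734, Rational(-1, 52420)), Mul(-373268, Pow(Add(-54526, -302), -1))) = Add(Rational(98367, 26210), Mul(-373268, Pow(-54828, -1))) = Add(Rational(98367, 26210), Mul(-373268, Rational(-1, 54828))) = Add(Rational(98367, 26210), Rational(93317, 13707)) = Rational(3794155039, 359260470)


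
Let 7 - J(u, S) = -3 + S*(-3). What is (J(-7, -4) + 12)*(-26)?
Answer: -260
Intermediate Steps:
J(u, S) = 10 + 3*S (J(u, S) = 7 - (-3 + S*(-3)) = 7 - (-3 - 3*S) = 7 + (3 + 3*S) = 10 + 3*S)
(J(-7, -4) + 12)*(-26) = ((10 + 3*(-4)) + 12)*(-26) = ((10 - 12) + 12)*(-26) = (-2 + 12)*(-26) = 10*(-26) = -260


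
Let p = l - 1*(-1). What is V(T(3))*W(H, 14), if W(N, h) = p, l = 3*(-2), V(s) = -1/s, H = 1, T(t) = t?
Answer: 5/3 ≈ 1.6667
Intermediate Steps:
l = -6
p = -5 (p = -6 - 1*(-1) = -6 + 1 = -5)
W(N, h) = -5
V(T(3))*W(H, 14) = -1/3*(-5) = -1*⅓*(-5) = -⅓*(-5) = 5/3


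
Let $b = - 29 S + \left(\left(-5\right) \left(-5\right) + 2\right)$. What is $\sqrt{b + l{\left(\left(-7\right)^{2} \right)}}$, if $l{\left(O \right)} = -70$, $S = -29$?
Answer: $\sqrt{798} \approx 28.249$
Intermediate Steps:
$b = 868$ ($b = \left(-29\right) \left(-29\right) + \left(\left(-5\right) \left(-5\right) + 2\right) = 841 + \left(25 + 2\right) = 841 + 27 = 868$)
$\sqrt{b + l{\left(\left(-7\right)^{2} \right)}} = \sqrt{868 - 70} = \sqrt{798}$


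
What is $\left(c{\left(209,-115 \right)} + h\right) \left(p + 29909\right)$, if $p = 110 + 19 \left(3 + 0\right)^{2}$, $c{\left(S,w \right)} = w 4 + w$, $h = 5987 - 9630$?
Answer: $-127341420$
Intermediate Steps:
$h = -3643$
$c{\left(S,w \right)} = 5 w$ ($c{\left(S,w \right)} = 4 w + w = 5 w$)
$p = 281$ ($p = 110 + 19 \cdot 3^{2} = 110 + 19 \cdot 9 = 110 + 171 = 281$)
$\left(c{\left(209,-115 \right)} + h\right) \left(p + 29909\right) = \left(5 \left(-115\right) - 3643\right) \left(281 + 29909\right) = \left(-575 - 3643\right) 30190 = \left(-4218\right) 30190 = -127341420$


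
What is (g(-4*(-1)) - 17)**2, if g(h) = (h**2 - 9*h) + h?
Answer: 1089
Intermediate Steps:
g(h) = h**2 - 8*h
(g(-4*(-1)) - 17)**2 = ((-4*(-1))*(-8 - 4*(-1)) - 17)**2 = (4*(-8 + 4) - 17)**2 = (4*(-4) - 17)**2 = (-16 - 17)**2 = (-33)**2 = 1089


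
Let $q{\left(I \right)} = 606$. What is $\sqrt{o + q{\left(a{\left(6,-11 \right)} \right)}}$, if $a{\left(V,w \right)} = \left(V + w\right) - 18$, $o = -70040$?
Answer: $i \sqrt{69434} \approx 263.5 i$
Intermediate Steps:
$a{\left(V,w \right)} = -18 + V + w$
$\sqrt{o + q{\left(a{\left(6,-11 \right)} \right)}} = \sqrt{-70040 + 606} = \sqrt{-69434} = i \sqrt{69434}$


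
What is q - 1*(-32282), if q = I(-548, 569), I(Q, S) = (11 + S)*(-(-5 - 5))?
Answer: 38082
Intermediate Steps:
I(Q, S) = 110 + 10*S (I(Q, S) = (11 + S)*(-1*(-10)) = (11 + S)*10 = 110 + 10*S)
q = 5800 (q = 110 + 10*569 = 110 + 5690 = 5800)
q - 1*(-32282) = 5800 - 1*(-32282) = 5800 + 32282 = 38082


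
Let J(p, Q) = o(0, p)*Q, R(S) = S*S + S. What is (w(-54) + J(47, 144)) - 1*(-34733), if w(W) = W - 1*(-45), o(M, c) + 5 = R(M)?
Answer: 34004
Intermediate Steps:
R(S) = S + S² (R(S) = S² + S = S + S²)
o(M, c) = -5 + M*(1 + M)
w(W) = 45 + W (w(W) = W + 45 = 45 + W)
J(p, Q) = -5*Q (J(p, Q) = (-5 + 0*(1 + 0))*Q = (-5 + 0*1)*Q = (-5 + 0)*Q = -5*Q)
(w(-54) + J(47, 144)) - 1*(-34733) = ((45 - 54) - 5*144) - 1*(-34733) = (-9 - 720) + 34733 = -729 + 34733 = 34004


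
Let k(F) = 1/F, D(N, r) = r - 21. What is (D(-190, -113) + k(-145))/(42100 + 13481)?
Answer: -6477/2686415 ≈ -0.0024110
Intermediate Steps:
D(N, r) = -21 + r
(D(-190, -113) + k(-145))/(42100 + 13481) = ((-21 - 113) + 1/(-145))/(42100 + 13481) = (-134 - 1/145)/55581 = -19431/145*1/55581 = -6477/2686415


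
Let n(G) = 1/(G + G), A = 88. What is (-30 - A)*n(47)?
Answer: -59/47 ≈ -1.2553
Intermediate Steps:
n(G) = 1/(2*G)
(-30 - A)*n(47) = (-30 - 1*88)*((½)/47) = (-30 - 88)*((½)*(1/47)) = -118*1/94 = -59/47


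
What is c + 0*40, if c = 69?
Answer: 69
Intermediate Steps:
c + 0*40 = 69 + 0*40 = 69 + 0 = 69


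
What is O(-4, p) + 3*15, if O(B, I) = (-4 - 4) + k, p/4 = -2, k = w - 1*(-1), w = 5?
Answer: 43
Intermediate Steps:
k = 6 (k = 5 - 1*(-1) = 5 + 1 = 6)
p = -8 (p = 4*(-2) = -8)
O(B, I) = -2 (O(B, I) = (-4 - 4) + 6 = -8 + 6 = -2)
O(-4, p) + 3*15 = -2 + 3*15 = -2 + 45 = 43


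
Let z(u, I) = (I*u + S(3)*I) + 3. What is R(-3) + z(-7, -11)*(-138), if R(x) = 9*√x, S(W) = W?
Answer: -6486 + 9*I*√3 ≈ -6486.0 + 15.588*I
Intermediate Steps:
z(u, I) = 3 + 3*I + I*u (z(u, I) = (I*u + 3*I) + 3 = (3*I + I*u) + 3 = 3 + 3*I + I*u)
R(-3) + z(-7, -11)*(-138) = 9*√(-3) + (3 + 3*(-11) - 11*(-7))*(-138) = 9*(I*√3) + (3 - 33 + 77)*(-138) = 9*I*√3 + 47*(-138) = 9*I*√3 - 6486 = -6486 + 9*I*√3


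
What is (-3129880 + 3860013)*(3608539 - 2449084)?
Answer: 846556357515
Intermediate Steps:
(-3129880 + 3860013)*(3608539 - 2449084) = 730133*1159455 = 846556357515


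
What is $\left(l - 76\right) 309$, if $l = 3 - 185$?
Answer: $-79722$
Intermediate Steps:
$l = -182$ ($l = 3 - 185 = -182$)
$\left(l - 76\right) 309 = \left(-182 - 76\right) 309 = \left(-258\right) 309 = -79722$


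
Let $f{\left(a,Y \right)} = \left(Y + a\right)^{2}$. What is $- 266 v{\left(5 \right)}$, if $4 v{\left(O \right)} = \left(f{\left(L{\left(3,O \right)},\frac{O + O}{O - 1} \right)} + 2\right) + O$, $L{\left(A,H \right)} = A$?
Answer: $- \frac{19817}{8} \approx -2477.1$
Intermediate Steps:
$v{\left(O \right)} = \frac{1}{2} + \frac{O}{4} + \frac{\left(3 + \frac{2 O}{-1 + O}\right)^{2}}{4}$ ($v{\left(O \right)} = \frac{\left(\left(\frac{O + O}{O - 1} + 3\right)^{2} + 2\right) + O}{4} = \frac{\left(\left(\frac{2 O}{-1 + O} + 3\right)^{2} + 2\right) + O}{4} = \frac{\left(\left(3 + \frac{2 O}{-1 + O}\right)^{2} + 2\right) + O}{4} = \frac{\left(2 + \left(3 + \frac{2 O}{-1 + O}\right)^{2}\right) + O}{4} = \frac{2 + O + \left(3 + \frac{2 O}{-1 + O}\right)^{2}}{4} = \frac{1}{2} + \frac{O}{4} + \frac{\left(3 + \frac{2 O}{-1 + O}\right)^{2}}{4}$)
$- 266 v{\left(5 \right)} = - 266 \left(\frac{1}{2} + \frac{1}{4} \cdot 5 + \frac{\left(-3 + 5 \cdot 5\right)^{2}}{4 \left(-1 + 5\right)^{2}}\right) = - 266 \left(\frac{1}{2} + \frac{5}{4} + \frac{\left(-3 + 25\right)^{2}}{4 \cdot 16}\right) = - 266 \left(\frac{1}{2} + \frac{5}{4} + \frac{1}{4} \cdot \frac{1}{16} \cdot 22^{2}\right) = - 266 \left(\frac{1}{2} + \frac{5}{4} + \frac{1}{4} \cdot \frac{1}{16} \cdot 484\right) = - 266 \left(\frac{1}{2} + \frac{5}{4} + \frac{121}{16}\right) = \left(-266\right) \frac{149}{16} = - \frac{19817}{8}$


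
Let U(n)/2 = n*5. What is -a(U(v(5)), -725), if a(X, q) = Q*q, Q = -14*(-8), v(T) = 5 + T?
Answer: 81200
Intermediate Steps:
U(n) = 10*n (U(n) = 2*(n*5) = 2*(5*n) = 10*n)
Q = 112
a(X, q) = 112*q
-a(U(v(5)), -725) = -112*(-725) = -1*(-81200) = 81200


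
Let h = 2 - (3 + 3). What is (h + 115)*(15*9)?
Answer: 14985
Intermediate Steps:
h = -4 (h = 2 - 1*6 = 2 - 6 = -4)
(h + 115)*(15*9) = (-4 + 115)*(15*9) = 111*135 = 14985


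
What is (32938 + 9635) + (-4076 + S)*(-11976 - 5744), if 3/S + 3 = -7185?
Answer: 43289310937/599 ≈ 7.2269e+7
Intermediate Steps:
S = -1/2396 (S = 3/(-3 - 7185) = 3/(-7188) = 3*(-1/7188) = -1/2396 ≈ -0.00041736)
(32938 + 9635) + (-4076 + S)*(-11976 - 5744) = (32938 + 9635) + (-4076 - 1/2396)*(-11976 - 5744) = 42573 - 9766097/2396*(-17720) = 42573 + 43263809710/599 = 43289310937/599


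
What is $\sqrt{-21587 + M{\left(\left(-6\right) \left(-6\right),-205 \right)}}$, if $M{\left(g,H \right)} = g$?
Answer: $i \sqrt{21551} \approx 146.8 i$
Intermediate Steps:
$\sqrt{-21587 + M{\left(\left(-6\right) \left(-6\right),-205 \right)}} = \sqrt{-21587 - -36} = \sqrt{-21587 + 36} = \sqrt{-21551} = i \sqrt{21551}$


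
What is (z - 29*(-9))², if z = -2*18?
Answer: 50625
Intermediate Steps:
z = -36
(z - 29*(-9))² = (-36 - 29*(-9))² = (-36 + 261)² = 225² = 50625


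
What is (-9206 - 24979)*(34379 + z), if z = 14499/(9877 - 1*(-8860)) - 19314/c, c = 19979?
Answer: -439946828289994200/374346523 ≈ -1.1752e+9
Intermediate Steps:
z = -72210897/374346523 (z = 14499/(9877 - 1*(-8860)) - 19314/19979 = 14499/(9877 + 8860) - 19314*1/19979 = 14499/18737 - 19314/19979 = -72210897/374346523 ≈ -0.19290)
(-9206 - 24979)*(34379 + z) = (-9206 - 24979)*(34379 - 72210897/374346523) = -34185*12869586903320/374346523 = -439946828289994200/374346523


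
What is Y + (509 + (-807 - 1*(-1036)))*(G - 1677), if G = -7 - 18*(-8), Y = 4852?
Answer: -1131668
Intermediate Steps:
G = 137 (G = -7 + 144 = 137)
Y + (509 + (-807 - 1*(-1036)))*(G - 1677) = 4852 + (509 + (-807 - 1*(-1036)))*(137 - 1677) = 4852 + (509 + (-807 + 1036))*(-1540) = 4852 + (509 + 229)*(-1540) = 4852 + 738*(-1540) = 4852 - 1136520 = -1131668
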